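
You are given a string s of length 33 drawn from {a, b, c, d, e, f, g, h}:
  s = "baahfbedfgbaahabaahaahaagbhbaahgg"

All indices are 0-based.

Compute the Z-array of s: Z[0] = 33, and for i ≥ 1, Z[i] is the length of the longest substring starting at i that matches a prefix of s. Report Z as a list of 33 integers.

[33, 0, 0, 0, 0, 1, 0, 0, 0, 0, 4, 0, 0, 0, 0, 4, 0, 0, 0, 0, 0, 0, 0, 0, 0, 1, 0, 4, 0, 0, 0, 0, 0]

Z[0]=33
i=1: outside box; Z[1]=0
i=2: outside box; Z[2]=0
i=3: outside box; Z[3]=0
i=4: outside box; Z[4]=0
i=5: outside box; Z[5]=1 scan→box=[5,6)
i=6: outside box; Z[6]=0
i=7: outside box; Z[7]=0
i=8: outside box; Z[8]=0
i=9: outside box; Z[9]=0
i=10: outside box; Z[10]=4 scan→box=[10,14)
i=11: min(r-i=3, Z[1]=0)=0; Z[11]=0
i=12: min(r-i=2, Z[2]=0)=0; Z[12]=0
i=13: min(r-i=1, Z[3]=0)=0; Z[13]=0
i=14: outside box; Z[14]=0
i=15: outside box; Z[15]=4 scan→box=[15,19)
i=16: min(r-i=3, Z[1]=0)=0; Z[16]=0
i=17: min(r-i=2, Z[2]=0)=0; Z[17]=0
i=18: min(r-i=1, Z[3]=0)=0; Z[18]=0
i=19: outside box; Z[19]=0
i=20: outside box; Z[20]=0
i=21: outside box; Z[21]=0
i=22: outside box; Z[22]=0
i=23: outside box; Z[23]=0
i=24: outside box; Z[24]=0
i=25: outside box; Z[25]=1 scan→box=[25,26)
i=26: outside box; Z[26]=0
i=27: outside box; Z[27]=4 scan→box=[27,31)
i=28: min(r-i=3, Z[1]=0)=0; Z[28]=0
i=29: min(r-i=2, Z[2]=0)=0; Z[29]=0
i=30: min(r-i=1, Z[3]=0)=0; Z[30]=0
i=31: outside box; Z[31]=0
i=32: outside box; Z[32]=0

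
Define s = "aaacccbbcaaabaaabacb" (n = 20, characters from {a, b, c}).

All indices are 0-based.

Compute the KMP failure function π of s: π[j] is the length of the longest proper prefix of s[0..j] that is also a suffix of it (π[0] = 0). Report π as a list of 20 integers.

[0, 1, 2, 0, 0, 0, 0, 0, 0, 1, 2, 3, 0, 1, 2, 3, 0, 1, 0, 0]

π[0] = 0
j=1 s[j]='a': π[1]=1 (border 'a')
j=2 s[j]='a': π[2]=2 (border 'aa')
j=3 s[j]='c': k: 2→1→0; π[3]=0 (border '')
j=4 s[j]='c': π[4]=0 (border '')
j=5 s[j]='c': π[5]=0 (border '')
j=6 s[j]='b': π[6]=0 (border '')
j=7 s[j]='b': π[7]=0 (border '')
j=8 s[j]='c': π[8]=0 (border '')
j=9 s[j]='a': π[9]=1 (border 'a')
j=10 s[j]='a': π[10]=2 (border 'aa')
j=11 s[j]='a': π[11]=3 (border 'aaa')
j=12 s[j]='b': k: 3→2→1→0; π[12]=0 (border '')
j=13 s[j]='a': π[13]=1 (border 'a')
j=14 s[j]='a': π[14]=2 (border 'aa')
j=15 s[j]='a': π[15]=3 (border 'aaa')
j=16 s[j]='b': k: 3→2→1→0; π[16]=0 (border '')
j=17 s[j]='a': π[17]=1 (border 'a')
j=18 s[j]='c': k: 1→0; π[18]=0 (border '')
j=19 s[j]='b': π[19]=0 (border '')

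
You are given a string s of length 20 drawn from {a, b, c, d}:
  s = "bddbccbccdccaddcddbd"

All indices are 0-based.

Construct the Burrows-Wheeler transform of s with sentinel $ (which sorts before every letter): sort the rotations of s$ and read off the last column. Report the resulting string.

rank  rotation               last
    0  $bddbccbccdccaddcddbd  d
    1  addcddbd$bddbccbccdcc  c
    2  bccbccdccaddcddbd$bdd  d
    3  bccdccaddcddbd$bddbcc  c
    4  bd$bddbccbccdccaddcdd  d
    5  bddbccbccdccaddcddbd$  $
    6  caddcddbd$bddbccbccdc  c
    7  cbccdccaddcddbd$bddbc  c
    8  ccaddcddbd$bddbccbccd  d
    9  ccbccdccaddcddbd$bddb  b
   10  ccdccaddcddbd$bddbccb  b
   11  cdccaddcddbd$bddbccbc  c
   12  cddbd$bddbccbccdccadd  d
   13  d$bddbccbccdccaddcddb  b
   14  dbccbccdccaddcddbd$bd  d
   15  dbd$bddbccbccdccaddcd  d
   16  dccaddcddbd$bddbccbcc  c
   17  dcddbd$bddbccbccdccad  d
   18  ddbccbccdccaddcddbd$b  b
   19  ddbd$bddbccbccdccaddc  c
   20  ddcddbd$bddbccbccdcca  a

dcdcd$ccdbbcdbddcdbca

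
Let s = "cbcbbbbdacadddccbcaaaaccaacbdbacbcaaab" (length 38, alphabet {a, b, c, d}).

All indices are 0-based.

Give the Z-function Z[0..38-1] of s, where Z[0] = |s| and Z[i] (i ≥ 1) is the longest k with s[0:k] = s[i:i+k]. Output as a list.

[38, 0, 2, 0, 0, 0, 0, 0, 0, 1, 0, 0, 0, 0, 1, 3, 0, 1, 0, 0, 0, 0, 1, 1, 0, 0, 2, 0, 0, 0, 0, 3, 0, 1, 0, 0, 0, 0]

Z[0]=38
i=1: outside box; Z[1]=0
i=2: outside box; Z[2]=2 scan→box=[2,4)
i=3: min(r-i=1, Z[1]=0)=0; Z[3]=0
i=4: outside box; Z[4]=0
i=5: outside box; Z[5]=0
i=6: outside box; Z[6]=0
i=7: outside box; Z[7]=0
i=8: outside box; Z[8]=0
i=9: outside box; Z[9]=1 scan→box=[9,10)
i=10: outside box; Z[10]=0
i=11: outside box; Z[11]=0
i=12: outside box; Z[12]=0
i=13: outside box; Z[13]=0
i=14: outside box; Z[14]=1 scan→box=[14,15)
i=15: outside box; Z[15]=3 scan→box=[15,18)
i=16: min(r-i=2, Z[1]=0)=0; Z[16]=0
i=17: min(r-i=1, Z[2]=2)=1; Z[17]=1
i=18: outside box; Z[18]=0
i=19: outside box; Z[19]=0
i=20: outside box; Z[20]=0
i=21: outside box; Z[21]=0
i=22: outside box; Z[22]=1 scan→box=[22,23)
i=23: outside box; Z[23]=1 scan→box=[23,24)
i=24: outside box; Z[24]=0
i=25: outside box; Z[25]=0
i=26: outside box; Z[26]=2 scan→box=[26,28)
i=27: min(r-i=1, Z[1]=0)=0; Z[27]=0
i=28: outside box; Z[28]=0
i=29: outside box; Z[29]=0
i=30: outside box; Z[30]=0
i=31: outside box; Z[31]=3 scan→box=[31,34)
i=32: min(r-i=2, Z[1]=0)=0; Z[32]=0
i=33: min(r-i=1, Z[2]=2)=1; Z[33]=1
i=34: outside box; Z[34]=0
i=35: outside box; Z[35]=0
i=36: outside box; Z[36]=0
i=37: outside box; Z[37]=0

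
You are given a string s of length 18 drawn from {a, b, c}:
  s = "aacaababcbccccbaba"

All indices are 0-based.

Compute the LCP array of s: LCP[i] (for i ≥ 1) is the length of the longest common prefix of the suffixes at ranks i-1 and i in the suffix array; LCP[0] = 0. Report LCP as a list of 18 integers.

[0, 1, 2, 1, 3, 2, 1, 0, 2, 3, 1, 2, 0, 1, 2, 1, 2, 3]

rank | idx | suffix
   0 |  17 | a
   1 |   3 | aababcbccccbaba
   2 |   0 | aacaababcbccccbaba
   3 |  15 | aba
   4 |   4 | ababcbccccbaba
   5 |   6 | abcbccccbaba
   6 |   1 | acaababcbccccbaba
   7 |  16 | ba
   8 |  14 | baba
   9 |   5 | babcbccccbaba
  10 |   7 | bcbccccbaba
  11 |   9 | bccccbaba
  12 |   2 | caababcbccccbaba
  13 |  13 | cbaba
  14 |   8 | cbccccbaba
  15 |  12 | ccbaba
  16 |  11 | cccbaba
  17 |  10 | ccccbaba

SA = [17, 3, 0, 15, 4, 6, 1, 16, 14, 5, 7, 9, 2, 13, 8, 12, 11, 10]
[i] adj suffixes → lcp
  [1] 17/3 → 1 ('a')
  [2] 3/0 → 2 ('aa')
  [3] 0/15 → 1 ('a')
  [4] 15/4 → 3 ('aba')
  [5] 4/6 → 2 ('ab')
  [6] 6/1 → 1 ('a')
  [7] 1/16 → 0 ('')
  [8] 16/14 → 2 ('ba')
  [9] 14/5 → 3 ('bab')
  [10] 5/7 → 1 ('b')
  [11] 7/9 → 2 ('bc')
  [12] 9/2 → 0 ('')
  [13] 2/13 → 1 ('c')
  [14] 13/8 → 2 ('cb')
  [15] 8/12 → 1 ('c')
  [16] 12/11 → 2 ('cc')
  [17] 11/10 → 3 ('ccc')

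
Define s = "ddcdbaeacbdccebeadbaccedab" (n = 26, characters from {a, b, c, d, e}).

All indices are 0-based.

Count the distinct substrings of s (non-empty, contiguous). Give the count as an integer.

321

sorted suffixes:
  #0 SA[0]=24  'ab'
  #1 SA[1]=7  'acbdccebeadbaccedab'
  #2 SA[2]=19  'accedab'
  #3 SA[3]=16  'adbaccedab'
  #4 SA[4]=5  'aeacbdccebeadbaccedab'
  #5 SA[5]=25  'b'
  #6 SA[6]=18  'baccedab'
  #7 SA[7]=4  'baeacbdccebeadbaccedab'
  #8 SA[8]=9  'bdccebeadbaccedab'
  #9 SA[9]=14  'beadbaccedab'
  #10 SA[10]=8  'cbdccebeadbaccedab'
  #11 SA[11]=11  'ccebeadbaccedab'
  #12 SA[12]=20  'ccedab'
  #13 SA[13]=2  'cdbaeacbdccebeadbaccedab'
  #14 SA[14]=12  'cebeadbaccedab'
  #15 SA[15]=21  'cedab'
  #16 SA[16]=23  'dab'
  #17 SA[17]=17  'dbaccedab'
  #18 SA[18]=3  'dbaeacbdccebeadbaccedab'
  #19 SA[19]=10  'dccebeadbaccedab'
  #20 SA[20]=1  'dcdbaeacbdccebeadbaccedab'
  #21 SA[21]=0  'ddcdbaeacbdccebeadbaccedab'
  #22 SA[22]=6  'eacbdccebeadbaccedab'
  #23 SA[23]=15  'eadbaccedab'
  #24 SA[24]=13  'ebeadbaccedab'
  #25 SA[25]=22  'edab'

SA = [24, 7, 19, 16, 5, 25, 18, 4, 9, 14, 8, 11, 20, 2, 12, 21, 23, 17, 3, 10, 1, 0, 6, 15, 13, 22]
[i] adj suffixes → lcp
  [1] 24/7 → 1 ('a')
  [2] 7/19 → 2 ('ac')
  [3] 19/16 → 1 ('a')
  [4] 16/5 → 1 ('a')
  [5] 5/25 → 0 ('')
  [6] 25/18 → 1 ('b')
  [7] 18/4 → 2 ('ba')
  [8] 4/9 → 1 ('b')
  [9] 9/14 → 1 ('b')
  [10] 14/8 → 0 ('')
  [11] 8/11 → 1 ('c')
  [12] 11/20 → 3 ('cce')
  [13] 20/2 → 1 ('c')
  [14] 2/12 → 1 ('c')
  [15] 12/21 → 2 ('ce')
  [16] 21/23 → 0 ('')
  [17] 23/17 → 1 ('d')
  [18] 17/3 → 3 ('dba')
  [19] 3/10 → 1 ('d')
  [20] 10/1 → 2 ('dc')
  [21] 1/0 → 1 ('d')
  [22] 0/6 → 0 ('')
  [23] 6/15 → 2 ('ea')
  [24] 15/13 → 1 ('e')
  [25] 13/22 → 1 ('e')

n(n+1)/2 = 26·27/2 = 351
Σ LCP = 0 + 1 + 2 + 1 + 1 + 0 + 1 + 2 + 1 + 1 + 0 + 1 + 3 + 1 + 1 + 2 + 0 + 1 + 3 + 1 + 2 + 1 + 0 + 2 + 1 + 1 = 30
distinct = 351 − 30 = 321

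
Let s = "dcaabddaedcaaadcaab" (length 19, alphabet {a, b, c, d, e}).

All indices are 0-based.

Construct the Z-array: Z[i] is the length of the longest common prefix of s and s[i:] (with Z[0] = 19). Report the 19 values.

[19, 0, 0, 0, 0, 1, 1, 0, 0, 4, 0, 0, 0, 0, 5, 0, 0, 0, 0]

Z[0]=19
i=1: outside box; Z[1]=0
i=2: outside box; Z[2]=0
i=3: outside box; Z[3]=0
i=4: outside box; Z[4]=0
i=5: outside box; Z[5]=1 extend→box=[5,6)
i=6: outside box; Z[6]=1 extend→box=[6,7)
i=7: outside box; Z[7]=0
i=8: outside box; Z[8]=0
i=9: outside box; Z[9]=4 extend→box=[9,13)
i=10: min(r-i=3, Z[1]=0)=0; Z[10]=0
i=11: min(r-i=2, Z[2]=0)=0; Z[11]=0
i=12: min(r-i=1, Z[3]=0)=0; Z[12]=0
i=13: outside box; Z[13]=0
i=14: outside box; Z[14]=5 extend→box=[14,19)
i=15: min(r-i=4, Z[1]=0)=0; Z[15]=0
i=16: min(r-i=3, Z[2]=0)=0; Z[16]=0
i=17: min(r-i=2, Z[3]=0)=0; Z[17]=0
i=18: min(r-i=1, Z[4]=0)=0; Z[18]=0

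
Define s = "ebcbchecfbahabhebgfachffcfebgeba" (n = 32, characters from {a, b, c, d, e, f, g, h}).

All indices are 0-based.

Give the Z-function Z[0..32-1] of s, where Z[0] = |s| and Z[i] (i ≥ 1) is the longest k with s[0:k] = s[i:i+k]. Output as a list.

[32, 0, 0, 0, 0, 0, 1, 0, 0, 0, 0, 0, 0, 0, 0, 2, 0, 0, 0, 0, 0, 0, 0, 0, 0, 0, 2, 0, 0, 2, 0, 0]

Z[0]=32
i=1: i≥r, start 0; Z[1]=0
i=2: i≥r, start 0; Z[2]=0
i=3: i≥r, start 0; Z[3]=0
i=4: i≥r, start 0; Z[4]=0
i=5: i≥r, start 0; Z[5]=0
i=6: i≥r, start 0; Z[6]=1 scan→box=[6,7)
i=7: i≥r, start 0; Z[7]=0
i=8: i≥r, start 0; Z[8]=0
i=9: i≥r, start 0; Z[9]=0
i=10: i≥r, start 0; Z[10]=0
i=11: i≥r, start 0; Z[11]=0
i=12: i≥r, start 0; Z[12]=0
i=13: i≥r, start 0; Z[13]=0
i=14: i≥r, start 0; Z[14]=0
i=15: i≥r, start 0; Z[15]=2 scan→box=[15,17)
i=16: min(r-i=1, Z[1]=0)=0; Z[16]=0
i=17: i≥r, start 0; Z[17]=0
i=18: i≥r, start 0; Z[18]=0
i=19: i≥r, start 0; Z[19]=0
i=20: i≥r, start 0; Z[20]=0
i=21: i≥r, start 0; Z[21]=0
i=22: i≥r, start 0; Z[22]=0
i=23: i≥r, start 0; Z[23]=0
i=24: i≥r, start 0; Z[24]=0
i=25: i≥r, start 0; Z[25]=0
i=26: i≥r, start 0; Z[26]=2 scan→box=[26,28)
i=27: min(r-i=1, Z[1]=0)=0; Z[27]=0
i=28: i≥r, start 0; Z[28]=0
i=29: i≥r, start 0; Z[29]=2 scan→box=[29,31)
i=30: min(r-i=1, Z[1]=0)=0; Z[30]=0
i=31: i≥r, start 0; Z[31]=0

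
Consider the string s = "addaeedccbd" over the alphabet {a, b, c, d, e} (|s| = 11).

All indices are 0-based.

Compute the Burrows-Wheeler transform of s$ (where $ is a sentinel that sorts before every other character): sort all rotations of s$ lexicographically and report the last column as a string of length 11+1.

d$dccdbdeaea

rank  rotation      last
    0  $addaeedccbd  d
    1  addaeedccbd$  $
    2  aeedccbd$add  d
    3  bd$addaeedcc  c
    4  cbd$addaeedc  c
    5  ccbd$addaeed  d
    6  d$addaeedccb  b
    7  daeedccbd$ad  d
    8  dccbd$addaee  e
    9  ddaeedccbd$a  a
   10  edccbd$addae  e
   11  eedccbd$adda  a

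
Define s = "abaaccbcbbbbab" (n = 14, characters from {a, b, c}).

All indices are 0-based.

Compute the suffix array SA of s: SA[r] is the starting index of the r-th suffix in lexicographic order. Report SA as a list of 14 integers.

rank | idx | suffix
   0 |   2 | aaccbcbbbbab
   1 |  12 | ab
   2 |   0 | abaaccbcbbbbab
   3 |   3 | accbcbbbbab
   4 |  13 | b
   5 |   1 | baaccbcbbbbab
   6 |  11 | bab
   7 |  10 | bbab
   8 |   9 | bbbab
   9 |   8 | bbbbab
  10 |   6 | bcbbbbab
  11 |   7 | cbbbbab
  12 |   5 | cbcbbbbab
  13 |   4 | ccbcbbbbab

[2, 12, 0, 3, 13, 1, 11, 10, 9, 8, 6, 7, 5, 4]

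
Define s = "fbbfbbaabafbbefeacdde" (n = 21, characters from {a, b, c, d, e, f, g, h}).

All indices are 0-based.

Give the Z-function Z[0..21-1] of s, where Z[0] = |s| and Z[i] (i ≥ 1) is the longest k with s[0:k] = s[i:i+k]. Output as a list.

Z[0]=21
i=1: i≥r, start 0; Z[1]=0
i=2: i≥r, start 0; Z[2]=0
i=3: i≥r, start 0; Z[3]=3 scan→box=[3,6)
i=4: min(r-i=2, Z[1]=0)=0; Z[4]=0
i=5: min(r-i=1, Z[2]=0)=0; Z[5]=0
i=6: i≥r, start 0; Z[6]=0
i=7: i≥r, start 0; Z[7]=0
i=8: i≥r, start 0; Z[8]=0
i=9: i≥r, start 0; Z[9]=0
i=10: i≥r, start 0; Z[10]=3 scan→box=[10,13)
i=11: min(r-i=2, Z[1]=0)=0; Z[11]=0
i=12: min(r-i=1, Z[2]=0)=0; Z[12]=0
i=13: i≥r, start 0; Z[13]=0
i=14: i≥r, start 0; Z[14]=1 scan→box=[14,15)
i=15: i≥r, start 0; Z[15]=0
i=16: i≥r, start 0; Z[16]=0
i=17: i≥r, start 0; Z[17]=0
i=18: i≥r, start 0; Z[18]=0
i=19: i≥r, start 0; Z[19]=0
i=20: i≥r, start 0; Z[20]=0

[21, 0, 0, 3, 0, 0, 0, 0, 0, 0, 3, 0, 0, 0, 1, 0, 0, 0, 0, 0, 0]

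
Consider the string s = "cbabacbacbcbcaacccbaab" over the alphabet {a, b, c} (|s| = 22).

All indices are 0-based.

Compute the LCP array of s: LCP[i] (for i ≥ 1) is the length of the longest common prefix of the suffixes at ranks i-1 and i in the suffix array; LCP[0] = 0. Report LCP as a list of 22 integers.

[0, 2, 1, 2, 1, 3, 2, 0, 1, 2, 2, 4, 1, 2, 0, 1, 3, 3, 2, 3, 1, 2]

sorted suffixes:
  #0 SA[0]=19  'aab'
  #1 SA[1]=13  'aacccbaab'
  #2 SA[2]=20  'ab'
  #3 SA[3]=2  'abacbacbcbcaacccbaab'
  #4 SA[4]=4  'acbacbcbcaacccbaab'
  #5 SA[5]=7  'acbcbcaacccbaab'
  #6 SA[6]=14  'acccbaab'
  #7 SA[7]=21  'b'
  #8 SA[8]=18  'baab'
  #9 SA[9]=1  'babacbacbcbcaacccbaab'
  #10 SA[10]=3  'bacbacbcbcaacccbaab'
  #11 SA[11]=6  'bacbcbcaacccbaab'
  #12 SA[12]=11  'bcaacccbaab'
  #13 SA[13]=9  'bcbcaacccbaab'
  #14 SA[14]=12  'caacccbaab'
  #15 SA[15]=17  'cbaab'
  #16 SA[16]=0  'cbabacbacbcbcaacccbaab'
  #17 SA[17]=5  'cbacbcbcaacccbaab'
  #18 SA[18]=10  'cbcaacccbaab'
  #19 SA[19]=8  'cbcbcaacccbaab'
  #20 SA[20]=16  'ccbaab'
  #21 SA[21]=15  'cccbaab'

SA = [19, 13, 20, 2, 4, 7, 14, 21, 18, 1, 3, 6, 11, 9, 12, 17, 0, 5, 10, 8, 16, 15]
i: (SA[i-1],SA[i]) lcp shared
  1: (19,13) 2 'aa'
  2: (13,20) 1 'a'
  3: (20,2) 2 'ab'
  4: (2,4) 1 'a'
  5: (4,7) 3 'acb'
  6: (7,14) 2 'ac'
  7: (14,21) 0 ''
  8: (21,18) 1 'b'
  9: (18,1) 2 'ba'
  10: (1,3) 2 'ba'
  11: (3,6) 4 'bacb'
  12: (6,11) 1 'b'
  13: (11,9) 2 'bc'
  14: (9,12) 0 ''
  15: (12,17) 1 'c'
  16: (17,0) 3 'cba'
  17: (0,5) 3 'cba'
  18: (5,10) 2 'cb'
  19: (10,8) 3 'cbc'
  20: (8,16) 1 'c'
  21: (16,15) 2 'cc'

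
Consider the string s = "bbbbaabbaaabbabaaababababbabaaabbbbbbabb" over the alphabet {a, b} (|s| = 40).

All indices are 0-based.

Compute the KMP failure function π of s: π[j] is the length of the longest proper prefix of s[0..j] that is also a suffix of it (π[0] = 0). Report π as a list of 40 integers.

[0, 1, 2, 3, 0, 0, 1, 2, 0, 0, 0, 1, 2, 0, 1, 0, 0, 0, 1, 0, 1, 0, 1, 0, 1, 2, 0, 1, 0, 0, 0, 1, 2, 3, 4, 4, 4, 5, 1, 2]

π[0] = 0
j=1 s[j]='b': π[1]=1 (border 'b')
j=2 s[j]='b': π[2]=2 (border 'bb')
j=3 s[j]='b': π[3]=3 (border 'bbb')
j=4 s[j]='a': k: 3→2→1→0; π[4]=0 (border '')
j=5 s[j]='a': π[5]=0 (border '')
j=6 s[j]='b': π[6]=1 (border 'b')
j=7 s[j]='b': π[7]=2 (border 'bb')
j=8 s[j]='a': k: 2→1→0; π[8]=0 (border '')
j=9 s[j]='a': π[9]=0 (border '')
j=10 s[j]='a': π[10]=0 (border '')
j=11 s[j]='b': π[11]=1 (border 'b')
j=12 s[j]='b': π[12]=2 (border 'bb')
j=13 s[j]='a': k: 2→1→0; π[13]=0 (border '')
j=14 s[j]='b': π[14]=1 (border 'b')
j=15 s[j]='a': k: 1→0; π[15]=0 (border '')
j=16 s[j]='a': π[16]=0 (border '')
j=17 s[j]='a': π[17]=0 (border '')
j=18 s[j]='b': π[18]=1 (border 'b')
j=19 s[j]='a': k: 1→0; π[19]=0 (border '')
j=20 s[j]='b': π[20]=1 (border 'b')
j=21 s[j]='a': k: 1→0; π[21]=0 (border '')
j=22 s[j]='b': π[22]=1 (border 'b')
j=23 s[j]='a': k: 1→0; π[23]=0 (border '')
j=24 s[j]='b': π[24]=1 (border 'b')
j=25 s[j]='b': π[25]=2 (border 'bb')
j=26 s[j]='a': k: 2→1→0; π[26]=0 (border '')
j=27 s[j]='b': π[27]=1 (border 'b')
j=28 s[j]='a': k: 1→0; π[28]=0 (border '')
j=29 s[j]='a': π[29]=0 (border '')
j=30 s[j]='a': π[30]=0 (border '')
j=31 s[j]='b': π[31]=1 (border 'b')
j=32 s[j]='b': π[32]=2 (border 'bb')
j=33 s[j]='b': π[33]=3 (border 'bbb')
j=34 s[j]='b': π[34]=4 (border 'bbbb')
j=35 s[j]='b': k: 4→3; π[35]=4 (border 'bbbb')
j=36 s[j]='b': k: 4→3; π[36]=4 (border 'bbbb')
j=37 s[j]='a': π[37]=5 (border 'bbbba')
j=38 s[j]='b': k: 5→0; π[38]=1 (border 'b')
j=39 s[j]='b': π[39]=2 (border 'bb')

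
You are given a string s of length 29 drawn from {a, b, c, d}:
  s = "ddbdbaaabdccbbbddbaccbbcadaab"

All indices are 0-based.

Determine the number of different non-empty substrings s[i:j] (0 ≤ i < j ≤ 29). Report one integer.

rank | idx | suffix
   0 |   5 | aaabdccbbbddbaccbbcadaab
   1 |  26 | aab
   2 |   6 | aabdccbbbddbaccbbcadaab
   3 |  27 | ab
   4 |   7 | abdccbbbddbaccbbcadaab
   5 |  18 | accbbcadaab
   6 |  24 | adaab
   7 |  28 | b
   8 |   4 | baaabdccbbbddbaccbbcadaab
   9 |  17 | baccbbcadaab
  10 |  12 | bbbddbaccbbcadaab
  11 |  21 | bbcadaab
  12 |  13 | bbddbaccbbcadaab
  13 |  22 | bcadaab
  14 |   2 | bdbaaabdccbbbddbaccbbcadaab
  15 |   8 | bdccbbbddbaccbbcadaab
  16 |  14 | bddbaccbbcadaab
  17 |  23 | cadaab
  18 |  11 | cbbbddbaccbbcadaab
  19 |  20 | cbbcadaab
  20 |  10 | ccbbbddbaccbbcadaab
  21 |  19 | ccbbcadaab
  22 |  25 | daab
  23 |   3 | dbaaabdccbbbddbaccbbcadaab
  24 |  16 | dbaccbbcadaab
  25 |   1 | dbdbaaabdccbbbddbaccbbcadaab
  26 |   9 | dccbbbddbaccbbcadaab
  27 |  15 | ddbaccbbcadaab
  28 |   0 | ddbdbaaabdccbbbddbaccbbcadaab

SA = [5, 26, 6, 27, 7, 18, 24, 28, 4, 17, 12, 21, 13, 22, 2, 8, 14, 23, 11, 20, 10, 19, 25, 3, 16, 1, 9, 15, 0]
[i] adj suffixes → lcp
  [1] 5/26 → 2 ('aa')
  [2] 26/6 → 3 ('aab')
  [3] 6/27 → 1 ('a')
  [4] 27/7 → 2 ('ab')
  [5] 7/18 → 1 ('a')
  [6] 18/24 → 1 ('a')
  [7] 24/28 → 0 ('')
  [8] 28/4 → 1 ('b')
  [9] 4/17 → 2 ('ba')
  [10] 17/12 → 1 ('b')
  [11] 12/21 → 2 ('bb')
  [12] 21/13 → 2 ('bb')
  [13] 13/22 → 1 ('b')
  [14] 22/2 → 1 ('b')
  [15] 2/8 → 2 ('bd')
  [16] 8/14 → 2 ('bd')
  [17] 14/23 → 0 ('')
  [18] 23/11 → 1 ('c')
  [19] 11/20 → 3 ('cbb')
  [20] 20/10 → 1 ('c')
  [21] 10/19 → 4 ('ccbb')
  [22] 19/25 → 0 ('')
  [23] 25/3 → 1 ('d')
  [24] 3/16 → 3 ('dba')
  [25] 16/1 → 2 ('db')
  [26] 1/9 → 1 ('d')
  [27] 9/15 → 1 ('d')
  [28] 15/0 → 3 ('ddb')

n(n+1)/2 = 29·30/2 = 435
Σ LCP = 0 + 2 + 3 + 1 + 2 + 1 + 1 + 0 + 1 + 2 + 1 + 2 + 2 + 1 + 1 + 2 + 2 + 0 + 1 + 3 + 1 + 4 + 0 + 1 + 3 + 2 + 1 + 1 + 3 = 44
distinct = 435 − 44 = 391

391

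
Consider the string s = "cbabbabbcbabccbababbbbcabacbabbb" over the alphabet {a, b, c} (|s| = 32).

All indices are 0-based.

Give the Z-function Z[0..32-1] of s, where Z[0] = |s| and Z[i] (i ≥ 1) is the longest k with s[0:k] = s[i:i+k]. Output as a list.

[32, 0, 0, 0, 0, 0, 0, 0, 4, 0, 0, 0, 1, 4, 0, 0, 0, 0, 0, 0, 0, 0, 1, 0, 0, 0, 5, 0, 0, 0, 0, 0]

Z[0]=32
i=1: outside box; Z[1]=0
i=2: outside box; Z[2]=0
i=3: outside box; Z[3]=0
i=4: outside box; Z[4]=0
i=5: outside box; Z[5]=0
i=6: outside box; Z[6]=0
i=7: outside box; Z[7]=0
i=8: outside box; Z[8]=4 grow→box=[8,12)
i=9: min(r-i=3, Z[1]=0)=0; Z[9]=0
i=10: min(r-i=2, Z[2]=0)=0; Z[10]=0
i=11: min(r-i=1, Z[3]=0)=0; Z[11]=0
i=12: outside box; Z[12]=1 grow→box=[12,13)
i=13: outside box; Z[13]=4 grow→box=[13,17)
i=14: min(r-i=3, Z[1]=0)=0; Z[14]=0
i=15: min(r-i=2, Z[2]=0)=0; Z[15]=0
i=16: min(r-i=1, Z[3]=0)=0; Z[16]=0
i=17: outside box; Z[17]=0
i=18: outside box; Z[18]=0
i=19: outside box; Z[19]=0
i=20: outside box; Z[20]=0
i=21: outside box; Z[21]=0
i=22: outside box; Z[22]=1 grow→box=[22,23)
i=23: outside box; Z[23]=0
i=24: outside box; Z[24]=0
i=25: outside box; Z[25]=0
i=26: outside box; Z[26]=5 grow→box=[26,31)
i=27: min(r-i=4, Z[1]=0)=0; Z[27]=0
i=28: min(r-i=3, Z[2]=0)=0; Z[28]=0
i=29: min(r-i=2, Z[3]=0)=0; Z[29]=0
i=30: min(r-i=1, Z[4]=0)=0; Z[30]=0
i=31: outside box; Z[31]=0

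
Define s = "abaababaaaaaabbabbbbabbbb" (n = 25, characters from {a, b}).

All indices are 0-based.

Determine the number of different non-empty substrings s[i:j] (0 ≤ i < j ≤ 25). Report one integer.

rank→(start, suffix):
  0 → (7, 'aaaaaabbabbbbabbbb')
  1 → (8, 'aaaaabbabbbbabbbb')
  2 → (9, 'aaaabbabbbbabbbb')
  3 → (10, 'aaabbabbbbabbbb')
  4 → (2, 'aababaaaaaabbabbbbabbbb')
  5 → (11, 'aabbabbbbabbbb')
  6 → (5, 'abaaaaaabbabbbbabbbb')
  7 → (0, 'abaababaaaaaabbabbbbabbbb')
  8 → (3, 'ababaaaaaabbabbbbabbbb')
  9 → (12, 'abbabbbbabbbb')
  10 → (20, 'abbbb')
  11 → (15, 'abbbbabbbb')
  12 → (24, 'b')
  13 → (6, 'baaaaaabbabbbbabbbb')
  14 → (1, 'baababaaaaaabbabbbbabbbb')
  15 → (4, 'babaaaaaabbabbbbabbbb')
  16 → (19, 'babbbb')
  17 → (14, 'babbbbabbbb')
  18 → (23, 'bb')
  19 → (18, 'bbabbbb')
  20 → (13, 'bbabbbbabbbb')
  21 → (22, 'bbb')
  22 → (17, 'bbbabbbb')
  23 → (21, 'bbbb')
  24 → (16, 'bbbbabbbb')

SA = [7, 8, 9, 10, 2, 11, 5, 0, 3, 12, 20, 15, 24, 6, 1, 4, 19, 14, 23, 18, 13, 22, 17, 21, 16]
rank  pair      lcp
   1  s[7:],s[8:]  5  'aaaaa'
   2  s[8:],s[9:]  4  'aaaa'
   3  s[9:],s[10:]  3  'aaa'
   4  s[10:],s[2:]  2  'aa'
   5  s[2:],s[11:]  3  'aab'
   6  s[11:],s[5:]  1  'a'
   7  s[5:],s[0:]  4  'abaa'
   8  s[0:],s[3:]  3  'aba'
   9  s[3:],s[12:]  2  'ab'
  10  s[12:],s[20:]  3  'abb'
  11  s[20:],s[15:]  5  'abbbb'
  12  s[15:],s[24:]  0  ''
  13  s[24:],s[6:]  1  'b'
  14  s[6:],s[1:]  3  'baa'
  15  s[1:],s[4:]  2  'ba'
  16  s[4:],s[19:]  3  'bab'
  17  s[19:],s[14:]  6  'babbbb'
  18  s[14:],s[23:]  1  'b'
  19  s[23:],s[18:]  2  'bb'
  20  s[18:],s[13:]  7  'bbabbbb'
  21  s[13:],s[22:]  2  'bb'
  22  s[22:],s[17:]  3  'bbb'
  23  s[17:],s[21:]  3  'bbb'
  24  s[21:],s[16:]  4  'bbbb'

n(n+1)/2 = 25·26/2 = 325
Σ LCP = 0 + 5 + 4 + 3 + 2 + 3 + 1 + 4 + 3 + 2 + 3 + 5 + 0 + 1 + 3 + 2 + 3 + 6 + 1 + 2 + 7 + 2 + 3 + 3 + 4 = 72
distinct = 325 − 72 = 253

253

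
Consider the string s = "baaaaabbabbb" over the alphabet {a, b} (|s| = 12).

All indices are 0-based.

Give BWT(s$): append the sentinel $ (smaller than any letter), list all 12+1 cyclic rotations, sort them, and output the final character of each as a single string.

rank  rotation       last
    0  $baaaaabbabbb  b
    1  aaaaabbabbb$b  b
    2  aaaabbabbb$ba  a
    3  aaabbabbb$baa  a
    4  aabbabbb$baaa  a
    5  abbabbb$baaaa  a
    6  abbb$baaaaabb  b
    7  b$baaaaabbabb  b
    8  baaaaabbabbb$  $
    9  babbb$baaaaab  b
   10  bb$baaaaabbab  b
   11  bbabbb$baaaaa  a
   12  bbb$baaaaabba  a

bbaaaabb$bbaa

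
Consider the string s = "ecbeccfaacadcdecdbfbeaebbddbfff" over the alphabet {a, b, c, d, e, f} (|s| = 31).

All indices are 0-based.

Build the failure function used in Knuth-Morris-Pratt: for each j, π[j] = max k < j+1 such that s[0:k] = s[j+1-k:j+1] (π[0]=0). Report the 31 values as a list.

[0, 0, 0, 1, 2, 0, 0, 0, 0, 0, 0, 0, 0, 0, 1, 2, 0, 0, 0, 0, 1, 0, 1, 0, 0, 0, 0, 0, 0, 0, 0]

π[0] = 0
j=1 s[j]='c': π[1]=0 (border '')
j=2 s[j]='b': π[2]=0 (border '')
j=3 s[j]='e': π[3]=1 (border 'e')
j=4 s[j]='c': π[4]=2 (border 'ec')
j=5 s[j]='c': k: 2→0; π[5]=0 (border '')
j=6 s[j]='f': π[6]=0 (border '')
j=7 s[j]='a': π[7]=0 (border '')
j=8 s[j]='a': π[8]=0 (border '')
j=9 s[j]='c': π[9]=0 (border '')
j=10 s[j]='a': π[10]=0 (border '')
j=11 s[j]='d': π[11]=0 (border '')
j=12 s[j]='c': π[12]=0 (border '')
j=13 s[j]='d': π[13]=0 (border '')
j=14 s[j]='e': π[14]=1 (border 'e')
j=15 s[j]='c': π[15]=2 (border 'ec')
j=16 s[j]='d': k: 2→0; π[16]=0 (border '')
j=17 s[j]='b': π[17]=0 (border '')
j=18 s[j]='f': π[18]=0 (border '')
j=19 s[j]='b': π[19]=0 (border '')
j=20 s[j]='e': π[20]=1 (border 'e')
j=21 s[j]='a': k: 1→0; π[21]=0 (border '')
j=22 s[j]='e': π[22]=1 (border 'e')
j=23 s[j]='b': k: 1→0; π[23]=0 (border '')
j=24 s[j]='b': π[24]=0 (border '')
j=25 s[j]='d': π[25]=0 (border '')
j=26 s[j]='d': π[26]=0 (border '')
j=27 s[j]='b': π[27]=0 (border '')
j=28 s[j]='f': π[28]=0 (border '')
j=29 s[j]='f': π[29]=0 (border '')
j=30 s[j]='f': π[30]=0 (border '')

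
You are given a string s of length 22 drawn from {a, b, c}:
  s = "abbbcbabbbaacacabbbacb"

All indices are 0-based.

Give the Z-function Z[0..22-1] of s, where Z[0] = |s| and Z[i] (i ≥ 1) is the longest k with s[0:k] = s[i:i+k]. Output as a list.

Z[0]=22
i=1: fresh scan; Z[1]=0
i=2: fresh scan; Z[2]=0
i=3: fresh scan; Z[3]=0
i=4: fresh scan; Z[4]=0
i=5: fresh scan; Z[5]=0
i=6: fresh scan; Z[6]=4 grow→box=[6,10)
i=7: min(r-i=3, Z[1]=0)=0; Z[7]=0
i=8: min(r-i=2, Z[2]=0)=0; Z[8]=0
i=9: min(r-i=1, Z[3]=0)=0; Z[9]=0
i=10: fresh scan; Z[10]=1 grow→box=[10,11)
i=11: fresh scan; Z[11]=1 grow→box=[11,12)
i=12: fresh scan; Z[12]=0
i=13: fresh scan; Z[13]=1 grow→box=[13,14)
i=14: fresh scan; Z[14]=0
i=15: fresh scan; Z[15]=4 grow→box=[15,19)
i=16: min(r-i=3, Z[1]=0)=0; Z[16]=0
i=17: min(r-i=2, Z[2]=0)=0; Z[17]=0
i=18: min(r-i=1, Z[3]=0)=0; Z[18]=0
i=19: fresh scan; Z[19]=1 grow→box=[19,20)
i=20: fresh scan; Z[20]=0
i=21: fresh scan; Z[21]=0

[22, 0, 0, 0, 0, 0, 4, 0, 0, 0, 1, 1, 0, 1, 0, 4, 0, 0, 0, 1, 0, 0]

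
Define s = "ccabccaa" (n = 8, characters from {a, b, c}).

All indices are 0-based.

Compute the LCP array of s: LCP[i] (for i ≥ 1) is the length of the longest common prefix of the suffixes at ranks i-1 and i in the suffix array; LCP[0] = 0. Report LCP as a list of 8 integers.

sorted suffixes:
  #0 SA[0]=7  'a'
  #1 SA[1]=6  'aa'
  #2 SA[2]=2  'abccaa'
  #3 SA[3]=3  'bccaa'
  #4 SA[4]=5  'caa'
  #5 SA[5]=1  'cabccaa'
  #6 SA[6]=4  'ccaa'
  #7 SA[7]=0  'ccabccaa'

SA = [7, 6, 2, 3, 5, 1, 4, 0]
i: (SA[i-1],SA[i]) lcp shared
  1: (7,6) 1 'a'
  2: (6,2) 1 'a'
  3: (2,3) 0 ''
  4: (3,5) 0 ''
  5: (5,1) 2 'ca'
  6: (1,4) 1 'c'
  7: (4,0) 3 'cca'

[0, 1, 1, 0, 0, 2, 1, 3]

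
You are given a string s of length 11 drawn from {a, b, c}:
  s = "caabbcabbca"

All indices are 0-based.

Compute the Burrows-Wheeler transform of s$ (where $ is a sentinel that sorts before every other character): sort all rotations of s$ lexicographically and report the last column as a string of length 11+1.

acccaaabbb$b

rank  rotation      last
    0  $caabbcabbca  a
    1  a$caabbcabbc  c
    2  aabbcabbca$c  c
    3  abbca$caabbc  c
    4  abbcabbca$ca  a
    5  bbca$caabbca  a
    6  bbcabbca$caa  a
    7  bca$caabbcab  b
    8  bcabbca$caab  b
    9  ca$caabbcabb  b
   10  caabbcabbca$  $
   11  cabbca$caabb  b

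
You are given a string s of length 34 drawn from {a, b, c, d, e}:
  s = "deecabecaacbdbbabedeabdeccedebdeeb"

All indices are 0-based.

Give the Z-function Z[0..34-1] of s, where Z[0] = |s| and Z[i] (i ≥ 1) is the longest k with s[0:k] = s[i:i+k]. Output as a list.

[34, 0, 0, 0, 0, 0, 0, 0, 0, 0, 0, 0, 1, 0, 0, 0, 0, 0, 2, 0, 0, 0, 2, 0, 0, 0, 0, 2, 0, 0, 3, 0, 0, 0]

Z[0]=34
i=1: i≥r, start 0; Z[1]=0
i=2: i≥r, start 0; Z[2]=0
i=3: i≥r, start 0; Z[3]=0
i=4: i≥r, start 0; Z[4]=0
i=5: i≥r, start 0; Z[5]=0
i=6: i≥r, start 0; Z[6]=0
i=7: i≥r, start 0; Z[7]=0
i=8: i≥r, start 0; Z[8]=0
i=9: i≥r, start 0; Z[9]=0
i=10: i≥r, start 0; Z[10]=0
i=11: i≥r, start 0; Z[11]=0
i=12: i≥r, start 0; Z[12]=1 grow→box=[12,13)
i=13: i≥r, start 0; Z[13]=0
i=14: i≥r, start 0; Z[14]=0
i=15: i≥r, start 0; Z[15]=0
i=16: i≥r, start 0; Z[16]=0
i=17: i≥r, start 0; Z[17]=0
i=18: i≥r, start 0; Z[18]=2 grow→box=[18,20)
i=19: min(r-i=1, Z[1]=0)=0; Z[19]=0
i=20: i≥r, start 0; Z[20]=0
i=21: i≥r, start 0; Z[21]=0
i=22: i≥r, start 0; Z[22]=2 grow→box=[22,24)
i=23: min(r-i=1, Z[1]=0)=0; Z[23]=0
i=24: i≥r, start 0; Z[24]=0
i=25: i≥r, start 0; Z[25]=0
i=26: i≥r, start 0; Z[26]=0
i=27: i≥r, start 0; Z[27]=2 grow→box=[27,29)
i=28: min(r-i=1, Z[1]=0)=0; Z[28]=0
i=29: i≥r, start 0; Z[29]=0
i=30: i≥r, start 0; Z[30]=3 grow→box=[30,33)
i=31: min(r-i=2, Z[1]=0)=0; Z[31]=0
i=32: min(r-i=1, Z[2]=0)=0; Z[32]=0
i=33: i≥r, start 0; Z[33]=0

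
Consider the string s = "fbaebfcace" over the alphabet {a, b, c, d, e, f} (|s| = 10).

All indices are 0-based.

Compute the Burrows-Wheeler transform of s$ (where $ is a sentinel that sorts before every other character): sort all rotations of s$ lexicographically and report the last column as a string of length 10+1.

rank  rotation     last
    0  $fbaebfcace  e
    1  ace$fbaebfc  c
    2  aebfcace$fb  b
    3  baebfcace$f  f
    4  bfcace$fbae  e
    5  cace$fbaebf  f
    6  ce$fbaebfca  a
    7  e$fbaebfcac  c
    8  ebfcace$fba  a
    9  fbaebfcace$  $
   10  fcace$fbaeb  b

ecbfefaca$b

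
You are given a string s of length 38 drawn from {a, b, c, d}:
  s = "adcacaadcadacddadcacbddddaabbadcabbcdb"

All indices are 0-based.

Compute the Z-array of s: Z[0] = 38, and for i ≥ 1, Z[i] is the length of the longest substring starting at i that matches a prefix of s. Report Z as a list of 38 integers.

[38, 0, 0, 1, 0, 1, 4, 0, 0, 2, 0, 1, 0, 0, 0, 5, 0, 0, 1, 0, 0, 0, 0, 0, 0, 1, 1, 0, 0, 4, 0, 0, 1, 0, 0, 0, 0, 0]

Z[0]=38
i=1: fresh scan; Z[1]=0
i=2: fresh scan; Z[2]=0
i=3: fresh scan; Z[3]=1 extend→box=[3,4)
i=4: fresh scan; Z[4]=0
i=5: fresh scan; Z[5]=1 extend→box=[5,6)
i=6: fresh scan; Z[6]=4 extend→box=[6,10)
i=7: min(r-i=3, Z[1]=0)=0; Z[7]=0
i=8: min(r-i=2, Z[2]=0)=0; Z[8]=0
i=9: min(r-i=1, Z[3]=1)=1; Z[9]=2 extend→box=[9,11)
i=10: min(r-i=1, Z[1]=0)=0; Z[10]=0
i=11: fresh scan; Z[11]=1 extend→box=[11,12)
i=12: fresh scan; Z[12]=0
i=13: fresh scan; Z[13]=0
i=14: fresh scan; Z[14]=0
i=15: fresh scan; Z[15]=5 extend→box=[15,20)
i=16: min(r-i=4, Z[1]=0)=0; Z[16]=0
i=17: min(r-i=3, Z[2]=0)=0; Z[17]=0
i=18: min(r-i=2, Z[3]=1)=1; Z[18]=1
i=19: min(r-i=1, Z[4]=0)=0; Z[19]=0
i=20: fresh scan; Z[20]=0
i=21: fresh scan; Z[21]=0
i=22: fresh scan; Z[22]=0
i=23: fresh scan; Z[23]=0
i=24: fresh scan; Z[24]=0
i=25: fresh scan; Z[25]=1 extend→box=[25,26)
i=26: fresh scan; Z[26]=1 extend→box=[26,27)
i=27: fresh scan; Z[27]=0
i=28: fresh scan; Z[28]=0
i=29: fresh scan; Z[29]=4 extend→box=[29,33)
i=30: min(r-i=3, Z[1]=0)=0; Z[30]=0
i=31: min(r-i=2, Z[2]=0)=0; Z[31]=0
i=32: min(r-i=1, Z[3]=1)=1; Z[32]=1
i=33: fresh scan; Z[33]=0
i=34: fresh scan; Z[34]=0
i=35: fresh scan; Z[35]=0
i=36: fresh scan; Z[36]=0
i=37: fresh scan; Z[37]=0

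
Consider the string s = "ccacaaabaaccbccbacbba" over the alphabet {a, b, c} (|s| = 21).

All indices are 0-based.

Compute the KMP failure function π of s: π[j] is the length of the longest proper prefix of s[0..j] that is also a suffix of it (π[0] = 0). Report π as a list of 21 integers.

π[0] = 0
j=1 s[j]='c': π[1]=1 (border 'c')
j=2 s[j]='a': k: 1→0; π[2]=0 (border '')
j=3 s[j]='c': π[3]=1 (border 'c')
j=4 s[j]='a': k: 1→0; π[4]=0 (border '')
j=5 s[j]='a': π[5]=0 (border '')
j=6 s[j]='a': π[6]=0 (border '')
j=7 s[j]='b': π[7]=0 (border '')
j=8 s[j]='a': π[8]=0 (border '')
j=9 s[j]='a': π[9]=0 (border '')
j=10 s[j]='c': π[10]=1 (border 'c')
j=11 s[j]='c': π[11]=2 (border 'cc')
j=12 s[j]='b': k: 2→1→0; π[12]=0 (border '')
j=13 s[j]='c': π[13]=1 (border 'c')
j=14 s[j]='c': π[14]=2 (border 'cc')
j=15 s[j]='b': k: 2→1→0; π[15]=0 (border '')
j=16 s[j]='a': π[16]=0 (border '')
j=17 s[j]='c': π[17]=1 (border 'c')
j=18 s[j]='b': k: 1→0; π[18]=0 (border '')
j=19 s[j]='b': π[19]=0 (border '')
j=20 s[j]='a': π[20]=0 (border '')

[0, 1, 0, 1, 0, 0, 0, 0, 0, 0, 1, 2, 0, 1, 2, 0, 0, 1, 0, 0, 0]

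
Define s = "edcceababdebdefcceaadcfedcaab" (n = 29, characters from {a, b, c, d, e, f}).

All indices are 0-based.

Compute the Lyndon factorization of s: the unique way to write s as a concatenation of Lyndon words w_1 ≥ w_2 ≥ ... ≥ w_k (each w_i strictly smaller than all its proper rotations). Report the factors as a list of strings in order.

["e", "d", "cce", "ababdebdefcce", "aadcfedc", "aab"]

emit factor 1: 'e' (i=0, period=1)
emit factor 2: 'd' (i=1, period=1)
emit factor 3: 'cce' (i=2, period=3)
emit factor 4: 'ababdebdefcce' (i=5, period=13)
emit factor 5: 'aadcfedc' (i=18, period=8)
emit factor 6: 'aab' (i=26, period=3)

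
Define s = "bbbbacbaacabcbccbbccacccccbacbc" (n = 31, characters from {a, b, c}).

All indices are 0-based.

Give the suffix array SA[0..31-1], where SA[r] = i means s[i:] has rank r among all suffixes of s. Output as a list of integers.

[7, 10, 8, 4, 27, 20, 6, 3, 26, 2, 1, 0, 16, 29, 11, 17, 13, 30, 9, 19, 5, 25, 15, 28, 12, 18, 24, 14, 23, 22, 21]

rank | idx | suffix
   0 |   7 | aacabcbccbbccacccccbacbc
   1 |  10 | abcbccbbccacccccbacbc
   2 |   8 | acabcbccbbccacccccbacbc
   3 |   4 | acbaacabcbccbbccacccccbacbc
   4 |  27 | acbc
   5 |  20 | acccccbacbc
   6 |   6 | baacabcbccbbccacccccbacbc
   7 |   3 | bacbaacabcbccbbccacccccbacbc
   8 |  26 | bacbc
   9 |   2 | bbacbaacabcbccbbccacccccbacbc
  10 |   1 | bbbacbaacabcbccbbccacccccbacbc
  11 |   0 | bbbbacbaacabcbccbbccacccccbacbc
  12 |  16 | bbccacccccbacbc
  13 |  29 | bc
  14 |  11 | bcbccbbccacccccbacbc
  15 |  17 | bccacccccbacbc
  16 |  13 | bccbbccacccccbacbc
  17 |  30 | c
  18 |   9 | cabcbccbbccacccccbacbc
  19 |  19 | cacccccbacbc
  20 |   5 | cbaacabcbccbbccacccccbacbc
  21 |  25 | cbacbc
  22 |  15 | cbbccacccccbacbc
  23 |  28 | cbc
  24 |  12 | cbccbbccacccccbacbc
  25 |  18 | ccacccccbacbc
  26 |  24 | ccbacbc
  27 |  14 | ccbbccacccccbacbc
  28 |  23 | cccbacbc
  29 |  22 | ccccbacbc
  30 |  21 | cccccbacbc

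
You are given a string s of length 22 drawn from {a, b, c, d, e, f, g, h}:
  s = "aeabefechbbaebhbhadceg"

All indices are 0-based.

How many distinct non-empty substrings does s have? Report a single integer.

236

rank→(start, suffix):
  0 → (2, 'abefechbbaebhbhadceg')
  1 → (17, 'adceg')
  2 → (0, 'aeabefechbbaebhbhadceg')
  3 → (11, 'aebhbhadceg')
  4 → (10, 'baebhbhadceg')
  5 → (9, 'bbaebhbhadceg')
  6 → (3, 'befechbbaebhbhadceg')
  7 → (15, 'bhadceg')
  8 → (13, 'bhbhadceg')
  9 → (19, 'ceg')
  10 → (7, 'chbbaebhbhadceg')
  11 → (18, 'dceg')
  12 → (1, 'eabefechbbaebhbhadceg')
  13 → (12, 'ebhbhadceg')
  14 → (6, 'echbbaebhbhadceg')
  15 → (4, 'efechbbaebhbhadceg')
  16 → (20, 'eg')
  17 → (5, 'fechbbaebhbhadceg')
  18 → (21, 'g')
  19 → (16, 'hadceg')
  20 → (8, 'hbbaebhbhadceg')
  21 → (14, 'hbhadceg')

SA = [2, 17, 0, 11, 10, 9, 3, 15, 13, 19, 7, 18, 1, 12, 6, 4, 20, 5, 21, 16, 8, 14]
i: (SA[i-1],SA[i]) lcp shared
  1: (2,17) 1 'a'
  2: (17,0) 1 'a'
  3: (0,11) 2 'ae'
  4: (11,10) 0 ''
  5: (10,9) 1 'b'
  6: (9,3) 1 'b'
  7: (3,15) 1 'b'
  8: (15,13) 2 'bh'
  9: (13,19) 0 ''
  10: (19,7) 1 'c'
  11: (7,18) 0 ''
  12: (18,1) 0 ''
  13: (1,12) 1 'e'
  14: (12,6) 1 'e'
  15: (6,4) 1 'e'
  16: (4,20) 1 'e'
  17: (20,5) 0 ''
  18: (5,21) 0 ''
  19: (21,16) 0 ''
  20: (16,8) 1 'h'
  21: (8,14) 2 'hb'

n(n+1)/2 = 22·23/2 = 253
Σ LCP = 0 + 1 + 1 + 2 + 0 + 1 + 1 + 1 + 2 + 0 + 1 + 0 + 0 + 1 + 1 + 1 + 1 + 0 + 0 + 0 + 1 + 2 = 17
distinct = 253 − 17 = 236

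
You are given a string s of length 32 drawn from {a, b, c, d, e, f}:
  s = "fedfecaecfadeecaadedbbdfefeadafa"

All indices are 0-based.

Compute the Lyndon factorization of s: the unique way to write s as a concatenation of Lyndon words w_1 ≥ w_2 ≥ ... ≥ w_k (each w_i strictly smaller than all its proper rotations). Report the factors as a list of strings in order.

emit factor 1: 'f' (i=0, period=1)
emit factor 2: 'e' (i=1, period=1)
emit factor 3: 'dfe' (i=2, period=3)
emit factor 4: 'c' (i=5, period=1)
emit factor 5: 'aecf' (i=6, period=4)
emit factor 6: 'adeec' (i=10, period=5)
emit factor 7: 'aadedbbdfefeadaf' (i=15, period=16)
emit factor 8: 'a' (i=31, period=1)

["f", "e", "dfe", "c", "aecf", "adeec", "aadedbbdfefeadaf", "a"]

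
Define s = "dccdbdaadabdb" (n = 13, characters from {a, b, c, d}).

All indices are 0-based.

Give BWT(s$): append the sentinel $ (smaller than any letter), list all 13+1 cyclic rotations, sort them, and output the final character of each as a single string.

rank  rotation        last
    0  $dccdbdaadabdb  b
    1  aadabdb$dccdbd  d
    2  abdb$dccdbdaad  d
    3  adabdb$dccdbda  a
    4  b$dccdbdaadabd  d
    5  bdaadabdb$dccd  d
    6  bdb$dccdbdaada  a
    7  ccdbdaadabdb$d  d
    8  cdbdaadabdb$dc  c
    9  daadabdb$dccdb  b
   10  dabdb$dccdbdaa  a
   11  db$dccdbdaadab  b
   12  dbdaadabdb$dcc  c
   13  dccdbdaadabdb$  $

bddaddadcbabc$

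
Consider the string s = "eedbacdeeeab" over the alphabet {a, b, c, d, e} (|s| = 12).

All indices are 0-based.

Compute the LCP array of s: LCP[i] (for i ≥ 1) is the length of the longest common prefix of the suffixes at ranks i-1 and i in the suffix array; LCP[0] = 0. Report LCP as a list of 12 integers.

rank | idx | suffix
   0 |  10 | ab
   1 |   4 | acdeeeab
   2 |  11 | b
   3 |   3 | bacdeeeab
   4 |   5 | cdeeeab
   5 |   2 | dbacdeeeab
   6 |   6 | deeeab
   7 |   9 | eab
   8 |   1 | edbacdeeeab
   9 |   8 | eeab
  10 |   0 | eedbacdeeeab
  11 |   7 | eeeab

SA = [10, 4, 11, 3, 5, 2, 6, 9, 1, 8, 0, 7]
[i] adj suffixes → lcp
  [1] 10/4 → 1 ('a')
  [2] 4/11 → 0 ('')
  [3] 11/3 → 1 ('b')
  [4] 3/5 → 0 ('')
  [5] 5/2 → 0 ('')
  [6] 2/6 → 1 ('d')
  [7] 6/9 → 0 ('')
  [8] 9/1 → 1 ('e')
  [9] 1/8 → 1 ('e')
  [10] 8/0 → 2 ('ee')
  [11] 0/7 → 2 ('ee')

[0, 1, 0, 1, 0, 0, 1, 0, 1, 1, 2, 2]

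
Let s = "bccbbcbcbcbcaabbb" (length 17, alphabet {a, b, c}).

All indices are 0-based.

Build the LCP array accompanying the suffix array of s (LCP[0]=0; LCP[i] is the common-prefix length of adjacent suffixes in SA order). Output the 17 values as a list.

[0, 1, 0, 1, 2, 2, 1, 2, 4, 6, 2, 0, 1, 2, 3, 5, 1]

sorted suffixes:
  #0 SA[0]=12  'aabbb'
  #1 SA[1]=13  'abbb'
  #2 SA[2]=16  'b'
  #3 SA[3]=15  'bb'
  #4 SA[4]=14  'bbb'
  #5 SA[5]=3  'bbcbcbcbcaabbb'
  #6 SA[6]=10  'bcaabbb'
  #7 SA[7]=8  'bcbcaabbb'
  #8 SA[8]=6  'bcbcbcaabbb'
  #9 SA[9]=4  'bcbcbcbcaabbb'
  #10 SA[10]=0  'bccbbcbcbcbcaabbb'
  #11 SA[11]=11  'caabbb'
  #12 SA[12]=2  'cbbcbcbcbcaabbb'
  #13 SA[13]=9  'cbcaabbb'
  #14 SA[14]=7  'cbcbcaabbb'
  #15 SA[15]=5  'cbcbcbcaabbb'
  #16 SA[16]=1  'ccbbcbcbcbcaabbb'

SA = [12, 13, 16, 15, 14, 3, 10, 8, 6, 4, 0, 11, 2, 9, 7, 5, 1]
rank  pair      lcp
   1  s[12:],s[13:]  1  'a'
   2  s[13:],s[16:]  0  ''
   3  s[16:],s[15:]  1  'b'
   4  s[15:],s[14:]  2  'bb'
   5  s[14:],s[3:]  2  'bb'
   6  s[3:],s[10:]  1  'b'
   7  s[10:],s[8:]  2  'bc'
   8  s[8:],s[6:]  4  'bcbc'
   9  s[6:],s[4:]  6  'bcbcbc'
  10  s[4:],s[0:]  2  'bc'
  11  s[0:],s[11:]  0  ''
  12  s[11:],s[2:]  1  'c'
  13  s[2:],s[9:]  2  'cb'
  14  s[9:],s[7:]  3  'cbc'
  15  s[7:],s[5:]  5  'cbcbc'
  16  s[5:],s[1:]  1  'c'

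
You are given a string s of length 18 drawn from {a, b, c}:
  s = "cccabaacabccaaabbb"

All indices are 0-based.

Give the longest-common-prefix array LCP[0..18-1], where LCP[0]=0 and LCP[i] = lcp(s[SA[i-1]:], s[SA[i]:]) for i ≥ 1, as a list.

[0, 2, 2, 1, 2, 2, 1, 0, 1, 1, 2, 1, 0, 2, 3, 1, 3, 2]

sorted suffixes:
  #0 SA[0]=12  'aaabbb'
  #1 SA[1]=13  'aabbb'
  #2 SA[2]=5  'aacabccaaabbb'
  #3 SA[3]=3  'abaacabccaaabbb'
  #4 SA[4]=14  'abbb'
  #5 SA[5]=8  'abccaaabbb'
  #6 SA[6]=6  'acabccaaabbb'
  #7 SA[7]=17  'b'
  #8 SA[8]=4  'baacabccaaabbb'
  #9 SA[9]=16  'bb'
  #10 SA[10]=15  'bbb'
  #11 SA[11]=9  'bccaaabbb'
  #12 SA[12]=11  'caaabbb'
  #13 SA[13]=2  'cabaacabccaaabbb'
  #14 SA[14]=7  'cabccaaabbb'
  #15 SA[15]=10  'ccaaabbb'
  #16 SA[16]=1  'ccabaacabccaaabbb'
  #17 SA[17]=0  'cccabaacabccaaabbb'

SA = [12, 13, 5, 3, 14, 8, 6, 17, 4, 16, 15, 9, 11, 2, 7, 10, 1, 0]
[i] adj suffixes → lcp
  [1] 12/13 → 2 ('aa')
  [2] 13/5 → 2 ('aa')
  [3] 5/3 → 1 ('a')
  [4] 3/14 → 2 ('ab')
  [5] 14/8 → 2 ('ab')
  [6] 8/6 → 1 ('a')
  [7] 6/17 → 0 ('')
  [8] 17/4 → 1 ('b')
  [9] 4/16 → 1 ('b')
  [10] 16/15 → 2 ('bb')
  [11] 15/9 → 1 ('b')
  [12] 9/11 → 0 ('')
  [13] 11/2 → 2 ('ca')
  [14] 2/7 → 3 ('cab')
  [15] 7/10 → 1 ('c')
  [16] 10/1 → 3 ('cca')
  [17] 1/0 → 2 ('cc')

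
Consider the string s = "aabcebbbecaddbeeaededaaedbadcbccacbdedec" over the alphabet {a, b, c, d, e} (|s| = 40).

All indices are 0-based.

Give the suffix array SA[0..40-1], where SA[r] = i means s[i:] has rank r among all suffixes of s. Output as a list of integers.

[0, 21, 1, 32, 26, 10, 22, 16, 25, 5, 6, 29, 2, 34, 7, 13, 39, 31, 9, 28, 33, 30, 3, 20, 24, 12, 27, 11, 37, 18, 35, 15, 4, 38, 8, 19, 23, 36, 17, 14]

sorted suffixes:
  #0 SA[0]=0  'aabcebbbecaddbeeaededaaedbadcbccacbdedec'
  #1 SA[1]=21  'aaedbadcbccacbdedec'
  #2 SA[2]=1  'abcebbbecaddbeeaededaaedbadcbccacbdedec'
  #3 SA[3]=32  'acbdedec'
  #4 SA[4]=26  'adcbccacbdedec'
  #5 SA[5]=10  'addbeeaededaaedbadcbccacbdedec'
  #6 SA[6]=22  'aedbadcbccacbdedec'
  #7 SA[7]=16  'aededaaedbadcbccacbdedec'
  #8 SA[8]=25  'badcbccacbdedec'
  #9 SA[9]=5  'bbbecaddbeeaededaaedbadcbccacbdedec'
  #10 SA[10]=6  'bbecaddbeeaededaaedbadcbccacbdedec'
  #11 SA[11]=29  'bccacbdedec'
  #12 SA[12]=2  'bcebbbecaddbeeaededaaedbadcbccacbdedec'
  #13 SA[13]=34  'bdedec'
  #14 SA[14]=7  'becaddbeeaededaaedbadcbccacbdedec'
  #15 SA[15]=13  'beeaededaaedbadcbccacbdedec'
  #16 SA[16]=39  'c'
  #17 SA[17]=31  'cacbdedec'
  #18 SA[18]=9  'caddbeeaededaaedbadcbccacbdedec'
  #19 SA[19]=28  'cbccacbdedec'
  #20 SA[20]=33  'cbdedec'
  #21 SA[21]=30  'ccacbdedec'
  #22 SA[22]=3  'cebbbecaddbeeaededaaedbadcbccacbdedec'
  #23 SA[23]=20  'daaedbadcbccacbdedec'
  #24 SA[24]=24  'dbadcbccacbdedec'
  #25 SA[25]=12  'dbeeaededaaedbadcbccacbdedec'
  #26 SA[26]=27  'dcbccacbdedec'
  #27 SA[27]=11  'ddbeeaededaaedbadcbccacbdedec'
  #28 SA[28]=37  'dec'
  #29 SA[29]=18  'dedaaedbadcbccacbdedec'
  #30 SA[30]=35  'dedec'
  #31 SA[31]=15  'eaededaaedbadcbccacbdedec'
  #32 SA[32]=4  'ebbbecaddbeeaededaaedbadcbccacbdedec'
  #33 SA[33]=38  'ec'
  #34 SA[34]=8  'ecaddbeeaededaaedbadcbccacbdedec'
  #35 SA[35]=19  'edaaedbadcbccacbdedec'
  #36 SA[36]=23  'edbadcbccacbdedec'
  #37 SA[37]=36  'edec'
  #38 SA[38]=17  'ededaaedbadcbccacbdedec'
  #39 SA[39]=14  'eeaededaaedbadcbccacbdedec'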